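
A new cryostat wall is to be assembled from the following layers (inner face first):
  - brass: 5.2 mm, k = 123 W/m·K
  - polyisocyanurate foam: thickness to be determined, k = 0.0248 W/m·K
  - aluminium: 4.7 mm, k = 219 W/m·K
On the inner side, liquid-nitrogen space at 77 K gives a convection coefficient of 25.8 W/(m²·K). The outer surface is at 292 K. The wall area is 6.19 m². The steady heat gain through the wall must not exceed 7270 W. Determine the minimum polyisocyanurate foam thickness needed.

L ≈ 3.58 mm

Thermal resistances in series:
R_inner film = 1/(h_i·A) = 1/(25.8×6.19) = 0.006262 K/W
R_brass = L/(kA) = 0.0052/(123×6.19) = 6.83×10^-6 K/W
R_aluminium = L/(kA) = 0.0047/(219×6.19) = 3.467×10^-6 K/W
Sum of the known resistances R_other = 0.006272 K/W
Required total resistance R_tot = ΔT/Q_allow = 215/7270 = 0.02957 K/W
R_polyisocyanurate foam = R_tot − R_other = 0.0233 K/W
L = R·k·A = 0.0233×0.0248×6.19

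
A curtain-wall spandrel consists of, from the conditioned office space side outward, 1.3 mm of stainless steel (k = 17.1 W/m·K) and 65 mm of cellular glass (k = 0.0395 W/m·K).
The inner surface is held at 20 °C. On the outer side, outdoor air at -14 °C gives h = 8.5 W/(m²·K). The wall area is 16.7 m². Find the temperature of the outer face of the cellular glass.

T ≈ -11.7 °C

Series thermal resistances:
R_stainless steel = L/(kA) = 0.0013/(17.1×16.7) = 4.552×10^-6 K/W
R_cellular glass = L/(kA) = 0.065/(0.0395×16.7) = 0.09854 K/W
R_outer film = 1/(h_o·A) = 1/(8.5×16.7) = 0.007045 K/W
R_total = 0.1056 K/W;  Q = ΔT/R_total = 34/0.1056 = 322 W
T_interface = T_inner − Q·ΣR(inner→interface) = 20 − 322×0.09854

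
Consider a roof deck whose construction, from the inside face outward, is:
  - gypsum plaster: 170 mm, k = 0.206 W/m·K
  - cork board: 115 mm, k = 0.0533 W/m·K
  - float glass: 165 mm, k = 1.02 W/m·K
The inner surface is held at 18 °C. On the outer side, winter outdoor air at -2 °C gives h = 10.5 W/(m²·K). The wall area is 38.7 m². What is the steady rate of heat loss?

Using the resistance-network approach (series):
R_gypsum plaster = L/(kA) = 0.17/(0.206×38.7) = 0.02132 K/W
R_cork board = L/(kA) = 0.115/(0.0533×38.7) = 0.05575 K/W
R_float glass = L/(kA) = 0.165/(1.02×38.7) = 0.00418 K/W
R_outer film = 1/(h_o·A) = 1/(10.5×38.7) = 0.002461 K/W
R_total = 0.08372 K/W
Q = ΔT / R_total = 20 / 0.08372

Q ≈ 239 W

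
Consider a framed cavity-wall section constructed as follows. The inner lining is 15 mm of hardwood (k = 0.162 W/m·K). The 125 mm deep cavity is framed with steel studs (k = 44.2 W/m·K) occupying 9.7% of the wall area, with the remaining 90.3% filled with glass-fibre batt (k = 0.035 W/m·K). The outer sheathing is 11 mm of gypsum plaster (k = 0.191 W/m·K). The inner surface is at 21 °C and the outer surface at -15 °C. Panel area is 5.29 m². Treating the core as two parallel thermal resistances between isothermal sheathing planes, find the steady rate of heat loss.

Q ≈ 1060 W

Sheathing layers in series; stud and cavity paths in parallel between them.
R_inner = 0.015/(0.162×5.29) = 0.0175 K/W
R_stud  = 0.125/(44.2×0.097×5.29) = 0.005511 K/W
R_cav   = 0.125/(0.035×0.903×5.29) = 0.7477 K/W
1/R_core = 1/R_stud + 1/R_cav → R_core = 0.005471 K/W
R_outer = 0.011/(0.191×5.29) = 0.01089 K/W
R_total = 0.03386 K/W
Q = ΔT/R_total = 36/0.03386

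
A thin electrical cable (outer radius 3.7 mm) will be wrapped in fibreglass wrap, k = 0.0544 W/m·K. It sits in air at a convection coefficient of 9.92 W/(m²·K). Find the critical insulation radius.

r_cr ≈ 5.48 mm

For a cylinder r_cr = k/h = 0.0544/9.92
r_cr = 5.48 mm; since the bare radius (3.7 mm) is below r_cr, adding a thin layer of insulation will *increase* heat loss.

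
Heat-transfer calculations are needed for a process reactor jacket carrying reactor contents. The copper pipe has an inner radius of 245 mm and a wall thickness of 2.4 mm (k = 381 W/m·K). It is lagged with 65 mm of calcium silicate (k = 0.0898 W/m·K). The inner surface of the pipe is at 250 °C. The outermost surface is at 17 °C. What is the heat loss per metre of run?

q′ ≈ 564 W/m

For a radial system each layer contributes R = ln(r_out/r_in)/(2πkL); films add R = 1/(hA).
R_copper pipe wall = ln(247.4/245)/(2π×381×1) = 4.072×10^-6 K/W
R_calcium silicate = ln(312.4/247.4)/(2π×0.0898×1) = 0.4134 K/W
R_total = 0.4134 K/W
Q = ΔT/R_total = 233/0.4134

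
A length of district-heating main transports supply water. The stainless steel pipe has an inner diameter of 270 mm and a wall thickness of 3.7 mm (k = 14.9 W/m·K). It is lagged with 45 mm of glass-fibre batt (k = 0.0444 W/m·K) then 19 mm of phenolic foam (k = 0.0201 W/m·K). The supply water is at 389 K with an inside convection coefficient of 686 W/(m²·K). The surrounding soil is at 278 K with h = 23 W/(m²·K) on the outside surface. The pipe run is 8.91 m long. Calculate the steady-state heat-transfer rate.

Per-layer cylindrical resistances, series-summed:
R_inner film = 1/(h_i·2πr₁L) = 1/(686×2π×0.135×8.91) = 1.929×10^-4 K/W
R_stainless steel pipe wall = ln(138.7/135)/(2π×14.9×8.91) = 3.241×10^-5 K/W
R_glass-fibre batt = ln(183.7/138.7)/(2π×0.0444×8.91) = 0.113 K/W
R_phenolic foam = ln(202.7/183.7)/(2π×0.0201×8.91) = 0.08747 K/W
R_outer film = 1/(h_o·2πr_oL) = 1/(23×2π×0.2027×8.91) = 0.003831 K/W
R_total = 0.2046 K/W
Q = ΔT/R_total = 111/0.2046

Q ≈ 543 W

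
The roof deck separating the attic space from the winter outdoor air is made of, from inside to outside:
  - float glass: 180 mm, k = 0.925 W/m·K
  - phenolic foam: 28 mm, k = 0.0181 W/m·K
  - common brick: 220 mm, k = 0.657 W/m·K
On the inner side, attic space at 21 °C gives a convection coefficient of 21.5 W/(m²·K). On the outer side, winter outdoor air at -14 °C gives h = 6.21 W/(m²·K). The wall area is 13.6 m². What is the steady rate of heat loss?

Treating each layer as a thermal resistance in series:
R_inner film = 1/(h_i·A) = 1/(21.5×13.6) = 0.00342 K/W
R_float glass = L/(kA) = 0.18/(0.925×13.6) = 0.01431 K/W
R_phenolic foam = L/(kA) = 0.028/(0.0181×13.6) = 0.1137 K/W
R_common brick = L/(kA) = 0.22/(0.657×13.6) = 0.02462 K/W
R_outer film = 1/(h_o·A) = 1/(6.21×13.6) = 0.01184 K/W
R_total = 0.1679 K/W
Q = ΔT / R_total = 35 / 0.1679

Q ≈ 208 W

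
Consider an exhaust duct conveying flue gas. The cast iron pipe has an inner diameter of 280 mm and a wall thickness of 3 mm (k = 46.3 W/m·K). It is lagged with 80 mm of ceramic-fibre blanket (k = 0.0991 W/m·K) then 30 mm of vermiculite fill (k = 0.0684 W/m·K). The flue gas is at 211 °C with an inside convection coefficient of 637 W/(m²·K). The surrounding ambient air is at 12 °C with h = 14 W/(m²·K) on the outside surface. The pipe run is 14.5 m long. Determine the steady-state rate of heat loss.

Q ≈ 2740 W

Cylindrical conduction, so R = ln(r₂/r₁)/(2πkL) per layer, in series:
R_inner film = 1/(h_i·2πr₁L) = 1/(637×2π×0.14×14.5) = 1.231×10^-4 K/W
R_cast iron pipe wall = ln(143/140)/(2π×46.3×14.5) = 5.026×10^-6 K/W
R_ceramic-fibre blanket = ln(223/143)/(2π×0.0991×14.5) = 0.04921 K/W
R_vermiculite fill = ln(253/223)/(2π×0.0684×14.5) = 0.02025 K/W
R_outer film = 1/(h_o·2πr_oL) = 1/(14×2π×0.253×14.5) = 0.003099 K/W
R_total = 0.07269 K/W
Q = ΔT/R_total = 199/0.07269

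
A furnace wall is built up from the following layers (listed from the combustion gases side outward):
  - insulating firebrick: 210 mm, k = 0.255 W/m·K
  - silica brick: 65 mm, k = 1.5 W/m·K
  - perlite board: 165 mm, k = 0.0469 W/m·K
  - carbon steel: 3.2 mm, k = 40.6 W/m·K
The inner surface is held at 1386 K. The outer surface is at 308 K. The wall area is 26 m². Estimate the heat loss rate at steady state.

Q ≈ 6390 W

Model the wall as resistances in series:
R_insulating firebrick = L/(kA) = 0.21/(0.255×26) = 0.03167 K/W
R_silica brick = L/(kA) = 0.065/(1.5×26) = 0.001667 K/W
R_perlite board = L/(kA) = 0.165/(0.0469×26) = 0.1353 K/W
R_carbon steel = L/(kA) = 0.0032/(40.6×26) = 3.031×10^-6 K/W
R_total = 0.1687 K/W
Q = ΔT / R_total = 1078 / 0.1687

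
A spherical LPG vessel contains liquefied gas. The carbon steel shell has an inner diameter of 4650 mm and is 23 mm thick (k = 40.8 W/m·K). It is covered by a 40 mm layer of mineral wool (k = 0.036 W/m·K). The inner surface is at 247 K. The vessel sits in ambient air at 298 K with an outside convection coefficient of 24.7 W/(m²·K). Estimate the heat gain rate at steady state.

Q ≈ 3120 W

Radial (spherical) resistances in series:
R_carbon steel shell = (1/2.325 − 1/2.348)/(4π×40.8) = 8.217×10^-6 K/W
R_mineral wool = (1/2.348 − 1/2.388)/(4π×0.036) = 0.01577 K/W
R_outer film = 1/(h·4πr_o²) = 1/(24.7×4π×2.388²) = 5.65×10^-4 K/W
R_total = 0.01634 K/W
Q = ΔT/R_total = 51/0.01634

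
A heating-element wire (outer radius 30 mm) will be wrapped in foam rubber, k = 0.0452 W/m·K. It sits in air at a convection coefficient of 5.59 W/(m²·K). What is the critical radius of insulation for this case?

For a cylinder r_cr = k/h = 0.0452/5.59
r_cr = 8.09 mm; since the bare radius (30 mm) is above r_cr, any added insulation will reduce heat loss.

r_cr ≈ 8.09 mm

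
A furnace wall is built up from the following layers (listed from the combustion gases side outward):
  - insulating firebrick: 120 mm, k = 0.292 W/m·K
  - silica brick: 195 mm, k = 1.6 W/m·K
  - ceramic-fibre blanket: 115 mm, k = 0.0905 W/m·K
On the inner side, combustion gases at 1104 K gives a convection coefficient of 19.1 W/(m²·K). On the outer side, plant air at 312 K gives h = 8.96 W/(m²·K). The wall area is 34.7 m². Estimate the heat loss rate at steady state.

Q ≈ 14000 W

Thermal resistances in series:
R_inner film = 1/(h_i·A) = 1/(19.1×34.7) = 0.001509 K/W
R_insulating firebrick = L/(kA) = 0.12/(0.292×34.7) = 0.01184 K/W
R_silica brick = L/(kA) = 0.195/(1.6×34.7) = 0.003512 K/W
R_ceramic-fibre blanket = L/(kA) = 0.115/(0.0905×34.7) = 0.03662 K/W
R_outer film = 1/(h_o·A) = 1/(8.96×34.7) = 0.003216 K/W
R_total = 0.0567 K/W
Q = ΔT / R_total = 792 / 0.0567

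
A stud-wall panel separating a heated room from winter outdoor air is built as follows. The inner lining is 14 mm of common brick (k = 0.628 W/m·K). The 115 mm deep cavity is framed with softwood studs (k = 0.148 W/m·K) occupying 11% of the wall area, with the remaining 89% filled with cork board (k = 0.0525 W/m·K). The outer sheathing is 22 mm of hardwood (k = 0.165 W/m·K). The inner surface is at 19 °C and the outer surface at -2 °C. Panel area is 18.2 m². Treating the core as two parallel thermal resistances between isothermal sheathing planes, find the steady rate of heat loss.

Q ≈ 193 W

Sheathing layers in series; stud and cavity paths in parallel between them.
R_inner = 0.014/(0.628×18.2) = 0.001225 K/W
R_stud  = 0.115/(0.148×0.11×18.2) = 0.3881 K/W
R_cav   = 0.115/(0.0525×0.89×18.2) = 0.1352 K/W
1/R_core = 1/R_stud + 1/R_cav → R_core = 0.1003 K/W
R_outer = 0.022/(0.165×18.2) = 0.007326 K/W
R_total = 0.1088 K/W
Q = ΔT/R_total = 21/0.1088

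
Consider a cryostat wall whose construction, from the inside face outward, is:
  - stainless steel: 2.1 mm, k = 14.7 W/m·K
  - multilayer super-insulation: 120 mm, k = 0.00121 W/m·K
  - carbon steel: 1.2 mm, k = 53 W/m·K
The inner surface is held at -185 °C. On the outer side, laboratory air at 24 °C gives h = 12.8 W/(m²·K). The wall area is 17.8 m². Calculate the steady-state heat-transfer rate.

Treating each layer as a thermal resistance in series:
R_stainless steel = L/(kA) = 0.0021/(14.7×17.8) = 8.026×10^-6 K/W
R_multilayer super-insulation = L/(kA) = 0.12/(0.00121×17.8) = 5.572 K/W
R_carbon steel = L/(kA) = 0.0012/(53×17.8) = 1.272×10^-6 K/W
R_outer film = 1/(h_o·A) = 1/(12.8×17.8) = 0.004389 K/W
R_total = 5.576 K/W
Q = ΔT / R_total = 209 / 5.576

Q ≈ 37.5 W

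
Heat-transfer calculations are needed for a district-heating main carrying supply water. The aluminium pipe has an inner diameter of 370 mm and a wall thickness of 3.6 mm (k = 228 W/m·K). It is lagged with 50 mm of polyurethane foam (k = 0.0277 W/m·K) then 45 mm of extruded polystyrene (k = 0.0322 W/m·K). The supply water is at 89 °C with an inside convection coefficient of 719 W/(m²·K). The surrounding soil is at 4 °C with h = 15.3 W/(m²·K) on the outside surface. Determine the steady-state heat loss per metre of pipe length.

q′ ≈ 37.9 W/m

Treating each annulus and film as a series resistance:
R_inner film = 1/(h_i·2πr₁L) = 1/(719×2π×0.185×1) = 0.001197 K/W
R_aluminium pipe wall = ln(188.6/185)/(2π×228×1) = 1.345×10^-5 K/W
R_polyurethane foam = ln(238.6/188.6)/(2π×0.0277×1) = 1.351 K/W
R_extruded polystyrene = ln(283.6/238.6)/(2π×0.0322×1) = 0.854 K/W
R_outer film = 1/(h_o·2πr_oL) = 1/(15.3×2π×0.2836×1) = 0.03668 K/W
R_total = 2.243 K/W
Q = ΔT/R_total = 85/2.243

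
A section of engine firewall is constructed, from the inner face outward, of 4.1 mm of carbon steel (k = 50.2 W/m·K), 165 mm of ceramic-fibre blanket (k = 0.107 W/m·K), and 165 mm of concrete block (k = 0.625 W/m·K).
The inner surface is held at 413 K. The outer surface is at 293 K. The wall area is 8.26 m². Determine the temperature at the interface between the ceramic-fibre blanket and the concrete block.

T ≈ 311 K

Thermal resistances in series:
R_carbon steel = L/(kA) = 0.0041/(50.2×8.26) = 9.888×10^-6 K/W
R_ceramic-fibre blanket = L/(kA) = 0.165/(0.107×8.26) = 0.1867 K/W
R_concrete block = L/(kA) = 0.165/(0.625×8.26) = 0.03196 K/W
R_total = 0.2187 K/W;  Q = ΔT/R_total = 120/0.2187 = 548.8 W
T_interface = T_inner − Q·ΣR(inner→interface) = 413 − 549×0.1867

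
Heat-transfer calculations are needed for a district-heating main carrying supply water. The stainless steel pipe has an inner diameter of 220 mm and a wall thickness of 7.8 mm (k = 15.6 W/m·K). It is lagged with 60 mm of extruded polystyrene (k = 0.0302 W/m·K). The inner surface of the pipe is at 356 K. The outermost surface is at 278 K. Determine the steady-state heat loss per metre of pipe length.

q′ ≈ 35.9 W/m

For a radial system each layer contributes R = ln(r_out/r_in)/(2πkL); films add R = 1/(hA).
R_stainless steel pipe wall = ln(117.8/110)/(2π×15.6×1) = 6.989×10^-4 K/W
R_extruded polystyrene = ln(177.8/117.8)/(2π×0.0302×1) = 2.17 K/W
R_total = 2.17 K/W
Q = ΔT/R_total = 78/2.17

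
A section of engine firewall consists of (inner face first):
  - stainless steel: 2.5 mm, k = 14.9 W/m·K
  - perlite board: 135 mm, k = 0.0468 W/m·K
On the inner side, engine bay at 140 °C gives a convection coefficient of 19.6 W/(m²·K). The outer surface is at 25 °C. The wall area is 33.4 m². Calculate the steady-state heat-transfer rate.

Q ≈ 1310 W

Series thermal resistances:
R_inner film = 1/(h_i·A) = 1/(19.6×33.4) = 0.001528 K/W
R_stainless steel = L/(kA) = 0.0025/(14.9×33.4) = 5.024×10^-6 K/W
R_perlite board = L/(kA) = 0.135/(0.0468×33.4) = 0.08637 K/W
R_total = 0.0879 K/W
Q = ΔT / R_total = 115 / 0.0879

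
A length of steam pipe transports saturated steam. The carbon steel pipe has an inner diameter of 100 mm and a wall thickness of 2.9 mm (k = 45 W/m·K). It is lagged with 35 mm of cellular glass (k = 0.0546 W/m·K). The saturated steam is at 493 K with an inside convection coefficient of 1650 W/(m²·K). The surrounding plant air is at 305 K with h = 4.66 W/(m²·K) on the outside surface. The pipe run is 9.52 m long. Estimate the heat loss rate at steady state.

Per-layer cylindrical resistances, series-summed:
R_inner film = 1/(h_i·2πr₁L) = 1/(1650×2π×0.05×9.52) = 2.026×10^-4 K/W
R_carbon steel pipe wall = ln(52.9/50)/(2π×45×9.52) = 2.095×10^-5 K/W
R_cellular glass = ln(87.9/52.9)/(2π×0.0546×9.52) = 0.1555 K/W
R_outer film = 1/(h_o·2πr_oL) = 1/(4.66×2π×0.0879×9.52) = 0.04081 K/W
R_total = 0.1965 K/W
Q = ΔT/R_total = 188/0.1965

Q ≈ 957 W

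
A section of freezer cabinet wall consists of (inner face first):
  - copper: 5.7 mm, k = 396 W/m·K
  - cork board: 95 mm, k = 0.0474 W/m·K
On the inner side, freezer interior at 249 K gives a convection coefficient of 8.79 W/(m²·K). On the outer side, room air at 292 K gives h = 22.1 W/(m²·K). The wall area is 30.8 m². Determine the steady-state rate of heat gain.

Using the resistance-network approach (series):
R_inner film = 1/(h_i·A) = 1/(8.79×30.8) = 0.003694 K/W
R_copper = L/(kA) = 0.0057/(396×30.8) = 4.673×10^-7 K/W
R_cork board = L/(kA) = 0.095/(0.0474×30.8) = 0.06507 K/W
R_outer film = 1/(h_o·A) = 1/(22.1×30.8) = 0.001469 K/W
R_total = 0.07024 K/W
Q = ΔT / R_total = 43 / 0.07024

Q ≈ 612 W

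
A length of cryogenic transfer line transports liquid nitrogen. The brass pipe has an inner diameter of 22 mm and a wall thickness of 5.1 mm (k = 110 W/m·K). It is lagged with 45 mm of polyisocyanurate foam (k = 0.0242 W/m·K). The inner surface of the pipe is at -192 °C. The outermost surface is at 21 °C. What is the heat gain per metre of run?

Treating each annulus and film as a series resistance:
R_brass pipe wall = ln(16.1/11)/(2π×110×1) = 5.511×10^-4 K/W
R_polyisocyanurate foam = ln(61.1/16.1)/(2π×0.0242×1) = 8.771 K/W
R_total = 8.772 K/W
Q = ΔT/R_total = 213/8.772

q′ ≈ 24.3 W/m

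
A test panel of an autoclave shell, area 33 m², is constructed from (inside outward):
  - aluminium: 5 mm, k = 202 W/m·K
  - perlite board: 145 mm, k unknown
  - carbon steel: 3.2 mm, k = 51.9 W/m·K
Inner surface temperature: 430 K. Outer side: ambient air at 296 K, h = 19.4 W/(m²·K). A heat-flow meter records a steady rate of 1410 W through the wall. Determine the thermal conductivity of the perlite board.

Using the resistance-network approach (series):
R_aluminium = L/(kA) = 0.005/(202×33) = 7.501×10^-7 K/W
R_carbon steel = L/(kA) = 0.0032/(51.9×33) = 1.868×10^-6 K/W
R_outer film = 1/(h_o·A) = 1/(19.4×33) = 0.001562 K/W
Sum of known resistances R_other = 0.001565 K/W
Total R = ΔT/Q = 134/1410 = 0.09504 K/W
R_perlite board = R_total − R_other = 0.09347 K/W
k = L/(R·A) = 0.145/(0.09347×33)

k ≈ 0.047 W/(m·K)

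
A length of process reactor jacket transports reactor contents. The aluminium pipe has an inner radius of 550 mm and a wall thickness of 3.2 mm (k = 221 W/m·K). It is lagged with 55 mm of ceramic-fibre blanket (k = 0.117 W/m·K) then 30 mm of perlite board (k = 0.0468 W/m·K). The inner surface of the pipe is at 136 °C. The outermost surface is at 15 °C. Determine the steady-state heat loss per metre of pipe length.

Treating each annulus and film as a series resistance:
R_aluminium pipe wall = ln(553.2/550)/(2π×221×1) = 4.178×10^-6 K/W
R_ceramic-fibre blanket = ln(608.2/553.2)/(2π×0.117×1) = 0.1289 K/W
R_perlite board = ln(638.2/608.2)/(2π×0.0468×1) = 0.1637 K/W
R_total = 0.2927 K/W
Q = ΔT/R_total = 121/0.2927

q′ ≈ 413 W/m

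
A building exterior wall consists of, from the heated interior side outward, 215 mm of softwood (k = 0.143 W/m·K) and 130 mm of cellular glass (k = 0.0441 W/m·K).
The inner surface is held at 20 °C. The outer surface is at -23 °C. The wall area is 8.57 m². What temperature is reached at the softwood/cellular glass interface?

Thermal resistances in series:
R_softwood = L/(kA) = 0.215/(0.143×8.57) = 0.1754 K/W
R_cellular glass = L/(kA) = 0.13/(0.0441×8.57) = 0.344 K/W
R_total = 0.5194 K/W;  Q = ΔT/R_total = 43/0.5194 = 82.79 W
T_interface = T_inner − Q·ΣR(inner→interface) = 20 − 82.8×0.1754

T ≈ 5.48 °C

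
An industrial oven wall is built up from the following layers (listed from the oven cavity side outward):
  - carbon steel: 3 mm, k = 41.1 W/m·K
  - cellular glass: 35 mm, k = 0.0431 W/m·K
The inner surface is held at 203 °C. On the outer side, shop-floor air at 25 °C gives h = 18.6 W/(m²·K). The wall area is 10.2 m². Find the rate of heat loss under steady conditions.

Using the resistance-network approach (series):
R_carbon steel = L/(kA) = 0.003/(41.1×10.2) = 7.156×10^-6 K/W
R_cellular glass = L/(kA) = 0.035/(0.0431×10.2) = 0.07961 K/W
R_outer film = 1/(h_o·A) = 1/(18.6×10.2) = 0.005271 K/W
R_total = 0.08489 K/W
Q = ΔT / R_total = 178 / 0.08489

Q ≈ 2100 W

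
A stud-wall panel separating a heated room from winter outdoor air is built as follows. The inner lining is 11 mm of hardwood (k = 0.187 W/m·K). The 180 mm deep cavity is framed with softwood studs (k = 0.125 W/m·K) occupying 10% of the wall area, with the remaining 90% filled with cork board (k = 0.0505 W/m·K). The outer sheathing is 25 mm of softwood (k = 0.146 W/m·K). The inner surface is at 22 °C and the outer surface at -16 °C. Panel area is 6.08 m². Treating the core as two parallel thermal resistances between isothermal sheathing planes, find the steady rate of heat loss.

Sheathing layers in series; stud and cavity paths in parallel between them.
R_inner = 0.011/(0.187×6.08) = 0.009675 K/W
R_stud  = 0.18/(0.125×0.1×6.08) = 2.368 K/W
R_cav   = 0.18/(0.0505×0.9×6.08) = 0.6514 K/W
1/R_core = 1/R_stud + 1/R_cav → R_core = 0.5109 K/W
R_outer = 0.025/(0.146×6.08) = 0.02816 K/W
R_total = 0.5487 K/W
Q = ΔT/R_total = 38/0.5487

Q ≈ 69.3 W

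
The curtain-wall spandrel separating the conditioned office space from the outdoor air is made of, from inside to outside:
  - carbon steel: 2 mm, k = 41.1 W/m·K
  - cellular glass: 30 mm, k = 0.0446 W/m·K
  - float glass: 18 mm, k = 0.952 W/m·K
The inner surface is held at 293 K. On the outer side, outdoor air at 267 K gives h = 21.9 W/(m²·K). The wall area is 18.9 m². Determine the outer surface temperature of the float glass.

T ≈ 269 K

Model the wall as resistances in series:
R_carbon steel = L/(kA) = 0.002/(41.1×18.9) = 2.575×10^-6 K/W
R_cellular glass = L/(kA) = 0.03/(0.0446×18.9) = 0.03559 K/W
R_float glass = L/(kA) = 0.018/(0.952×18.9) = 0.001 K/W
R_outer film = 1/(h_o·A) = 1/(21.9×18.9) = 0.002416 K/W
R_total = 0.03901 K/W;  Q = ΔT/R_total = 26/0.03901 = 666.5 W
T_interface = T_inner − Q·ΣR(inner→interface) = 293 − 667×0.03659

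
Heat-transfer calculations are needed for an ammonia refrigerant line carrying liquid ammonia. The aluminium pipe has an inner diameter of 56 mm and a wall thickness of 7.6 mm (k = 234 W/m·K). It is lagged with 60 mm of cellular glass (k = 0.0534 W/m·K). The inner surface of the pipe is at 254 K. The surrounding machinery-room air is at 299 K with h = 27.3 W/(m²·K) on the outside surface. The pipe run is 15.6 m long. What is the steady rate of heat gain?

For a radial system each layer contributes R = ln(r_out/r_in)/(2πkL); films add R = 1/(hA).
R_aluminium pipe wall = ln(35.6/28)/(2π×234×15.6) = 1.047×10^-5 K/W
R_cellular glass = ln(95.6/35.6)/(2π×0.0534×15.6) = 0.1887 K/W
R_outer film = 1/(h_o·2πr_oL) = 1/(27.3×2π×0.0956×15.6) = 0.003909 K/W
R_total = 0.1926 K/W
Q = ΔT/R_total = 45/0.1926

Q ≈ 234 W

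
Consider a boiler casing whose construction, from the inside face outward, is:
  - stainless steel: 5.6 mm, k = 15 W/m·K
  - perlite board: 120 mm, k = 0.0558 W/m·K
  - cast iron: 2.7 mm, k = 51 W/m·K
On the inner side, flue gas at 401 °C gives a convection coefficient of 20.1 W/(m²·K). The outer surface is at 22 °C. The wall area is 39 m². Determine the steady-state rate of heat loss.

Q ≈ 6720 W

Using the resistance-network approach (series):
R_inner film = 1/(h_i·A) = 1/(20.1×39) = 0.001276 K/W
R_stainless steel = L/(kA) = 0.0056/(15×39) = 9.573×10^-6 K/W
R_perlite board = L/(kA) = 0.12/(0.0558×39) = 0.05514 K/W
R_cast iron = L/(kA) = 0.0027/(51×39) = 1.357×10^-6 K/W
R_total = 0.05643 K/W
Q = ΔT / R_total = 379 / 0.05643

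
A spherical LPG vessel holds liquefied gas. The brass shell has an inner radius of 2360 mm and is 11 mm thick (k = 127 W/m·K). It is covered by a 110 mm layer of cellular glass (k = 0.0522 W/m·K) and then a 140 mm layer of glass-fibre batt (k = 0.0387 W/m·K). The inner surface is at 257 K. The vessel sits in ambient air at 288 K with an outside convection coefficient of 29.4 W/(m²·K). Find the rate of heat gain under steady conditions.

Each spherical layer contributes R = (1/r_i − 1/r_o)/(4πk):
R_brass shell = (1/2.36 − 1/2.371)/(4π×127) = 1.232×10^-6 K/W
R_cellular glass = (1/2.371 − 1/2.481)/(4π×0.0522) = 0.02851 K/W
R_glass-fibre batt = (1/2.481 − 1/2.621)/(4π×0.0387) = 0.04427 K/W
R_outer film = 1/(h·4πr_o²) = 1/(29.4×4π×2.621²) = 3.94×10^-4 K/W
R_total = 0.07317 K/W
Q = ΔT/R_total = 31/0.07317

Q ≈ 424 W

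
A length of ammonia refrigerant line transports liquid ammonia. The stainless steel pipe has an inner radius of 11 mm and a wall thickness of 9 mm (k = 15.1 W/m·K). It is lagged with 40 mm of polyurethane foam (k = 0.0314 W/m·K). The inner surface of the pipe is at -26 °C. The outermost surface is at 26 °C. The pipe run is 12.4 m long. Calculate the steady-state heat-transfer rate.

Q ≈ 116 W

Per-layer cylindrical resistances, series-summed:
R_stainless steel pipe wall = ln(20/11)/(2π×15.1×12.4) = 5.082×10^-4 K/W
R_polyurethane foam = ln(60/20)/(2π×0.0314×12.4) = 0.4491 K/W
R_total = 0.4496 K/W
Q = ΔT/R_total = 52/0.4496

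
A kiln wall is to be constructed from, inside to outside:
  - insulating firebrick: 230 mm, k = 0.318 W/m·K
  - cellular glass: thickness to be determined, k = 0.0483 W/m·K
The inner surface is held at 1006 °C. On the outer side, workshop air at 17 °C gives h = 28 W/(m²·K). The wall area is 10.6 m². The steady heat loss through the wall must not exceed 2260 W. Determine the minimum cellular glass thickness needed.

Treating each layer as a thermal resistance in series:
R_insulating firebrick = L/(kA) = 0.23/(0.318×10.6) = 0.06823 K/W
R_outer film = 1/(h_o·A) = 1/(28×10.6) = 0.003369 K/W
Sum of the known resistances R_other = 0.0716 K/W
Required total resistance R_tot = ΔT/Q_allow = 989/2260 = 0.4376 K/W
R_cellular glass = R_tot − R_other = 0.366 K/W
L = R·k·A = 0.366×0.0483×10.6

L ≈ 187 mm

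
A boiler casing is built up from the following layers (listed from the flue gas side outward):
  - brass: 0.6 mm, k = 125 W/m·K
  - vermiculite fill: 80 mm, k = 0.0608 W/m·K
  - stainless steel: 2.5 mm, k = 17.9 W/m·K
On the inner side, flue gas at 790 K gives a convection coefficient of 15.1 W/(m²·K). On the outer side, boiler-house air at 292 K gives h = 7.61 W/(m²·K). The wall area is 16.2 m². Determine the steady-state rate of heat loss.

Using the resistance-network approach (series):
R_inner film = 1/(h_i·A) = 1/(15.1×16.2) = 0.004088 K/W
R_brass = L/(kA) = 0.0006/(125×16.2) = 2.963×10^-7 K/W
R_vermiculite fill = L/(kA) = 0.08/(0.0608×16.2) = 0.08122 K/W
R_stainless steel = L/(kA) = 0.0025/(17.9×16.2) = 8.621×10^-6 K/W
R_outer film = 1/(h_o·A) = 1/(7.61×16.2) = 0.008111 K/W
R_total = 0.09343 K/W
Q = ΔT / R_total = 498 / 0.09343

Q ≈ 5330 W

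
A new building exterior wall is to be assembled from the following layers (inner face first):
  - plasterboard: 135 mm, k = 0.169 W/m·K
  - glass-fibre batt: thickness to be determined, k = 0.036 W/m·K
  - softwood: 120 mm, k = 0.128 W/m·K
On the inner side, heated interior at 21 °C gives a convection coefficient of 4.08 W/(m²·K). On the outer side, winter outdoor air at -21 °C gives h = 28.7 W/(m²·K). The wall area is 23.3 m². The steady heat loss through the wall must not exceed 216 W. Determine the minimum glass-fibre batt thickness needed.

Using the resistance-network approach (series):
R_inner film = 1/(h_i·A) = 1/(4.08×23.3) = 0.01052 K/W
R_plasterboard = L/(kA) = 0.135/(0.169×23.3) = 0.03428 K/W
R_softwood = L/(kA) = 0.12/(0.128×23.3) = 0.04024 K/W
R_outer film = 1/(h_o·A) = 1/(28.7×23.3) = 0.001495 K/W
Sum of the known resistances R_other = 0.08653 K/W
Required total resistance R_tot = ΔT/Q_allow = 42/216 = 0.1944 K/W
R_glass-fibre batt = R_tot − R_other = 0.1079 K/W
L = R·k·A = 0.1079×0.036×23.3

L ≈ 90.5 mm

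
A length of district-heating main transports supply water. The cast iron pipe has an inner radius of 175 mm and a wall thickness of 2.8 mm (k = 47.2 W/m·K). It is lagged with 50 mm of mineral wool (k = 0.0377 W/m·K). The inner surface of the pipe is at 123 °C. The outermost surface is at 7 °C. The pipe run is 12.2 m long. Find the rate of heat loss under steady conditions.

Q ≈ 1350 W

For a radial system each layer contributes R = ln(r_out/r_in)/(2πkL); films add R = 1/(hA).
R_cast iron pipe wall = ln(177.8/175)/(2π×47.2×12.2) = 4.387×10^-6 K/W
R_mineral wool = ln(227.8/177.8)/(2π×0.0377×12.2) = 0.08575 K/W
R_total = 0.08575 K/W
Q = ΔT/R_total = 116/0.08575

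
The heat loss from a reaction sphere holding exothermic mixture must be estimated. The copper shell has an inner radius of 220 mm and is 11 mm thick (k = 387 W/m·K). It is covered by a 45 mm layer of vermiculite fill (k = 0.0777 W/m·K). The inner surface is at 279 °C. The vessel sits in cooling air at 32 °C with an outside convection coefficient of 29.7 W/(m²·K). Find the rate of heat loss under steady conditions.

Radial (spherical) resistances in series:
R_copper shell = (1/0.22 − 1/0.231)/(4π×387) = 4.451×10^-5 K/W
R_vermiculite fill = (1/0.231 − 1/0.276)/(4π×0.0777) = 0.7229 K/W
R_outer film = 1/(h·4πr_o²) = 1/(29.7×4π×0.276²) = 0.03517 K/W
R_total = 0.7581 K/W
Q = ΔT/R_total = 247/0.7581

Q ≈ 326 W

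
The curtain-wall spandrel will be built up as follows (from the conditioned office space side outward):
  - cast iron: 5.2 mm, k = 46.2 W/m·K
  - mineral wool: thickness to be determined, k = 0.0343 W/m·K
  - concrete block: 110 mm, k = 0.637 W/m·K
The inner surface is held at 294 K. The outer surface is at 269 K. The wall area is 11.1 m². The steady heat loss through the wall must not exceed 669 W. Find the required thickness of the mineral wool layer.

Series thermal resistances:
R_cast iron = L/(kA) = 0.0052/(46.2×11.1) = 1.014×10^-5 K/W
R_concrete block = L/(kA) = 0.11/(0.637×11.1) = 0.01556 K/W
Sum of the known resistances R_other = 0.01557 K/W
Required total resistance R_tot = ΔT/Q_allow = 25/669 = 0.03737 K/W
R_mineral wool = R_tot − R_other = 0.0218 K/W
L = R·k·A = 0.0218×0.0343×11.1

L ≈ 8.3 mm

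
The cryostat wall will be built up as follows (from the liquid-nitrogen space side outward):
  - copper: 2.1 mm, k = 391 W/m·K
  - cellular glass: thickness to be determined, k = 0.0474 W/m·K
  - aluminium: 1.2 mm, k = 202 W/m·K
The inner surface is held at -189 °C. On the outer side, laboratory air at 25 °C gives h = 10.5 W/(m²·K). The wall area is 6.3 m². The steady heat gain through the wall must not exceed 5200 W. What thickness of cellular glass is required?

L ≈ 7.77 mm

Thermal resistances in series:
R_copper = L/(kA) = 0.0021/(391×6.3) = 8.525×10^-7 K/W
R_aluminium = L/(kA) = 0.0012/(202×6.3) = 9.43×10^-7 K/W
R_outer film = 1/(h_o·A) = 1/(10.5×6.3) = 0.01512 K/W
Sum of the known resistances R_other = 0.01512 K/W
Required total resistance R_tot = ΔT/Q_allow = 214/5200 = 0.04115 K/W
R_cellular glass = R_tot − R_other = 0.02603 K/W
L = R·k·A = 0.02603×0.0474×6.3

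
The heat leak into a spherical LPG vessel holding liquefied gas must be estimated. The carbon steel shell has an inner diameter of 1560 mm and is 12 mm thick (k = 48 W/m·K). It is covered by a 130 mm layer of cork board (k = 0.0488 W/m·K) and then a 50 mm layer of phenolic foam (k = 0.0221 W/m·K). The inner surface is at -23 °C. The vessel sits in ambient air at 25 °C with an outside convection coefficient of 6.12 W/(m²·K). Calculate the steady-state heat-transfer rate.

Radial (spherical) resistances in series:
R_carbon steel shell = (1/0.78 − 1/0.792)/(4π×48) = 3.22×10^-5 K/W
R_cork board = (1/0.792 − 1/0.922)/(4π×0.0488) = 0.2903 K/W
R_phenolic foam = (1/0.922 − 1/0.972)/(4π×0.0221) = 0.2009 K/W
R_outer film = 1/(h·4πr_o²) = 1/(6.12×4π×0.972²) = 0.01376 K/W
R_total = 0.505 K/W
Q = ΔT/R_total = 48/0.505

Q ≈ 95 W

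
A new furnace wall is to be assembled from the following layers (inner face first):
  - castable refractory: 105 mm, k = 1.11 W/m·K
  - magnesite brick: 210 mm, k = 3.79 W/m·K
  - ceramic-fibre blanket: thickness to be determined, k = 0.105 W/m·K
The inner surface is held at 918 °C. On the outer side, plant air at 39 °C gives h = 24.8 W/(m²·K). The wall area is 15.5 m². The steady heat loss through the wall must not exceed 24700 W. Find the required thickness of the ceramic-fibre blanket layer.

Series thermal resistances:
R_castable refractory = L/(kA) = 0.105/(1.11×15.5) = 0.006103 K/W
R_magnesite brick = L/(kA) = 0.21/(3.79×15.5) = 0.003575 K/W
R_outer film = 1/(h_o·A) = 1/(24.8×15.5) = 0.002601 K/W
Sum of the known resistances R_other = 0.01228 K/W
Required total resistance R_tot = ΔT/Q_allow = 879/24700 = 0.03559 K/W
R_ceramic-fibre blanket = R_tot − R_other = 0.02331 K/W
L = R·k·A = 0.02331×0.105×15.5

L ≈ 37.9 mm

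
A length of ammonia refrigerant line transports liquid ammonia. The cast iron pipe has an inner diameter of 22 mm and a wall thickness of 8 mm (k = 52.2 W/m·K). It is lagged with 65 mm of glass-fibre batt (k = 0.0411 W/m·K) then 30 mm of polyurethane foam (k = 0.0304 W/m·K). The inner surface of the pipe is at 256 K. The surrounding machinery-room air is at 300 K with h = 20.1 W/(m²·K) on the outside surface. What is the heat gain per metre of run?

Cylindrical conduction, so R = ln(r₂/r₁)/(2πkL) per layer, in series:
R_cast iron pipe wall = ln(19/11)/(2π×52.2×1) = 0.001666 K/W
R_glass-fibre batt = ln(84/19)/(2π×0.0411×1) = 5.756 K/W
R_polyurethane foam = ln(114/84)/(2π×0.0304×1) = 1.599 K/W
R_outer film = 1/(h_o·2πr_oL) = 1/(20.1×2π×0.114×1) = 0.06946 K/W
R_total = 7.426 K/W
Q = ΔT/R_total = 44/7.426

q′ ≈ 5.93 W/m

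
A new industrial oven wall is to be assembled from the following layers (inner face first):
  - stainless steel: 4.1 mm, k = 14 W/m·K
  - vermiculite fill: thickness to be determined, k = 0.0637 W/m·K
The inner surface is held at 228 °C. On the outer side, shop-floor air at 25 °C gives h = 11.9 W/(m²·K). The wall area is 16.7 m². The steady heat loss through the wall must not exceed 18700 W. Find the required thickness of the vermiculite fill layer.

Thermal resistances in series:
R_stainless steel = L/(kA) = 0.0041/(14×16.7) = 1.754×10^-5 K/W
R_outer film = 1/(h_o·A) = 1/(11.9×16.7) = 0.005032 K/W
Sum of the known resistances R_other = 0.005049 K/W
Required total resistance R_tot = ΔT/Q_allow = 203/18700 = 0.01086 K/W
R_vermiculite fill = R_tot − R_other = 0.005806 K/W
L = R·k·A = 0.005806×0.0637×16.7

L ≈ 6.18 mm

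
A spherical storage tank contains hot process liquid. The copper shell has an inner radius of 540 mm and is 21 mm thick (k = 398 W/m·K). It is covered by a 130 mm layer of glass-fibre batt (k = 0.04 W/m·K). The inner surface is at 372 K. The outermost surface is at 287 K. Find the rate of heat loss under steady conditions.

Q ≈ 127 W

Spherical conduction: R = (1/r_in − 1/r_out)/(4πk) per layer; series-sum.
R_copper shell = (1/0.54 − 1/0.561)/(4π×398) = 1.386×10^-5 K/W
R_glass-fibre batt = (1/0.561 − 1/0.691)/(4π×0.04) = 0.6672 K/W
R_total = 0.6672 K/W
Q = ΔT/R_total = 85/0.6672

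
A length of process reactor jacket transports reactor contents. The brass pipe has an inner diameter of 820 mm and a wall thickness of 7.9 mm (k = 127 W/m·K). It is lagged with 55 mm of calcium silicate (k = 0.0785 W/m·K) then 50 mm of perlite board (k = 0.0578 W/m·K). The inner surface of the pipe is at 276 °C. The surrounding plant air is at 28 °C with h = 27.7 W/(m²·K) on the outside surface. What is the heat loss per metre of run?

q′ ≈ 461 W/m

Per-layer cylindrical resistances, series-summed:
R_brass pipe wall = ln(417.9/410)/(2π×127×1) = 2.392×10^-5 K/W
R_calcium silicate = ln(472.9/417.9)/(2π×0.0785×1) = 0.2507 K/W
R_perlite board = ln(522.9/472.9)/(2π×0.0578×1) = 0.2767 K/W
R_outer film = 1/(h_o·2πr_oL) = 1/(27.7×2π×0.5229×1) = 0.01099 K/W
R_total = 0.5384 K/W
Q = ΔT/R_total = 248/0.5384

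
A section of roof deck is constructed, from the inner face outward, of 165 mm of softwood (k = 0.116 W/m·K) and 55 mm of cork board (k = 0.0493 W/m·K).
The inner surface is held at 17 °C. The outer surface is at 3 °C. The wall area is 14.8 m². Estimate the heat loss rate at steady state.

Q ≈ 81.6 W

Thermal resistances in series:
R_softwood = L/(kA) = 0.165/(0.116×14.8) = 0.09611 K/W
R_cork board = L/(kA) = 0.055/(0.0493×14.8) = 0.07538 K/W
R_total = 0.1715 K/W
Q = ΔT / R_total = 14 / 0.1715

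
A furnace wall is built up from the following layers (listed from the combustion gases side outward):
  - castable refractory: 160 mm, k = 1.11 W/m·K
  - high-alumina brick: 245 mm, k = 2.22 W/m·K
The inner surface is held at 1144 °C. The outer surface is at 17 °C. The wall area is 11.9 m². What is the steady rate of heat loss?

Q ≈ 52700 W

Model the wall as resistances in series:
R_castable refractory = L/(kA) = 0.16/(1.11×11.9) = 0.01211 K/W
R_high-alumina brick = L/(kA) = 0.245/(2.22×11.9) = 0.009274 K/W
R_total = 0.02139 K/W
Q = ΔT / R_total = 1127 / 0.02139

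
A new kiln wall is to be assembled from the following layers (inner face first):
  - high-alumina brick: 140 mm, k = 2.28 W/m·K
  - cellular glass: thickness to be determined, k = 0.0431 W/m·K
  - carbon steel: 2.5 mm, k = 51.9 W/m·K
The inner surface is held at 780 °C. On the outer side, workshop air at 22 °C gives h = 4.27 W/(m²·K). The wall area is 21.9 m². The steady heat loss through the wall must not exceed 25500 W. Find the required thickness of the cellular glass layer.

L ≈ 15.3 mm

Thermal resistances in series:
R_high-alumina brick = L/(kA) = 0.14/(2.28×21.9) = 0.002804 K/W
R_carbon steel = L/(kA) = 0.0025/(51.9×21.9) = 2.2×10^-6 K/W
R_outer film = 1/(h_o·A) = 1/(4.27×21.9) = 0.01069 K/W
Sum of the known resistances R_other = 0.0135 K/W
Required total resistance R_tot = ΔT/Q_allow = 758/25500 = 0.02973 K/W
R_cellular glass = R_tot − R_other = 0.01623 K/W
L = R·k·A = 0.01623×0.0431×21.9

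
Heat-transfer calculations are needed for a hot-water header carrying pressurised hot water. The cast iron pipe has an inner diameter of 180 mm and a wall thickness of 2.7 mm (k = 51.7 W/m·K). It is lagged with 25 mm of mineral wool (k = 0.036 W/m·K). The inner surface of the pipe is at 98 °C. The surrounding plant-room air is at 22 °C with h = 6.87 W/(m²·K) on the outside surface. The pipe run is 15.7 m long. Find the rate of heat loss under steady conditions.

For a radial system each layer contributes R = ln(r_out/r_in)/(2πkL); films add R = 1/(hA).
R_cast iron pipe wall = ln(92.7/90)/(2π×51.7×15.7) = 5.796×10^-6 K/W
R_mineral wool = ln(117.7/92.7)/(2π×0.036×15.7) = 0.06724 K/W
R_outer film = 1/(h_o·2πr_oL) = 1/(6.87×2π×0.1177×15.7) = 0.01254 K/W
R_total = 0.07978 K/W
Q = ΔT/R_total = 76/0.07978

Q ≈ 953 W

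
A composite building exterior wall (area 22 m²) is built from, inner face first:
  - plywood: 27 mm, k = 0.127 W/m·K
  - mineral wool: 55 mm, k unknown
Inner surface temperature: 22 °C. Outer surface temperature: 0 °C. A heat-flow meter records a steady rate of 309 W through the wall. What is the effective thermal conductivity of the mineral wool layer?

k ≈ 0.0406 W/(m·K)

Series thermal resistances:
R_plywood = L/(kA) = 0.027/(0.127×22) = 0.009664 K/W
Sum of known resistances R_other = 0.009664 K/W
Total R = ΔT/Q = 22/309 = 0.0712 K/W
R_mineral wool = R_total − R_other = 0.06153 K/W
k = L/(R·A) = 0.055/(0.06153×22)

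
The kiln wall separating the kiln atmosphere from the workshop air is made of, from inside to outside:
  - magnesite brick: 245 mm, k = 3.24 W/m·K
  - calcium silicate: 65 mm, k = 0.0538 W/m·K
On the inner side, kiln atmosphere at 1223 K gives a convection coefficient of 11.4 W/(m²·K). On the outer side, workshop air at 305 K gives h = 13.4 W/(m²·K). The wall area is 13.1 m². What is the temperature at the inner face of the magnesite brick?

Model the wall as resistances in series:
R_inner film = 1/(h_i·A) = 1/(11.4×13.1) = 0.006696 K/W
R_magnesite brick = L/(kA) = 0.245/(3.24×13.1) = 0.005772 K/W
R_calcium silicate = L/(kA) = 0.065/(0.0538×13.1) = 0.09223 K/W
R_outer film = 1/(h_o·A) = 1/(13.4×13.1) = 0.005697 K/W
R_total = 0.1104 K/W;  Q = ΔT/R_total = 918/0.1104 = 8316 W
T_interface = T_inner − Q·ΣR(inner→interface) = 1223 − 8320×0.006696

T ≈ 1170 K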